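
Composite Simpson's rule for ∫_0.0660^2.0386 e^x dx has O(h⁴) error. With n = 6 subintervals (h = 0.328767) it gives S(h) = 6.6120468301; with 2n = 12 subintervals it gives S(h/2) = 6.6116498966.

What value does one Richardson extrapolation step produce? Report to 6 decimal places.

6.611623

r = 4, so 2^r = 16.
2^4×A(h/2) = 105.7863983456; minus A(h) gives 99.1743515155.
(16×6.6116498966 − 6.6120468301)/(16 − 1) = 6.6116234344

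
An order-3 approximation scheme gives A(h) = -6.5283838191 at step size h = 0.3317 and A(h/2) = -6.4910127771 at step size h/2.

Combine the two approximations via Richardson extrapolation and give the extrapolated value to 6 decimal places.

Method order is 3; weight 2^3 = 8.
Difference of the inputs: -6.4910127771 − (-6.5283838191) = 0.0373710420
Correction (A(h/2) − A(h))/(8 − 1) = 0.0373710420/7 = 0.0053387203
R = A(h/2) + (A(h/2) − A(h))/7 = -6.4910127771 + 0.0053387203 = -6.4856740568

-6.485674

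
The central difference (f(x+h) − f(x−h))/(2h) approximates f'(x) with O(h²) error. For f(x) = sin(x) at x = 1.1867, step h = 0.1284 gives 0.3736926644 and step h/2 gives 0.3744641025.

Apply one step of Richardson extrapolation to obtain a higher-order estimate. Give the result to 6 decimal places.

0.374721

Leading term ∝ h^2; use weight 4 = 2^2.
Top: 4(0.3744641025) − (0.3736926644) = 1.1241637456
Extrapolated: 1.1241637456 / 3 = 0.3747212485
Shift from A(h/2): +0.0002571460.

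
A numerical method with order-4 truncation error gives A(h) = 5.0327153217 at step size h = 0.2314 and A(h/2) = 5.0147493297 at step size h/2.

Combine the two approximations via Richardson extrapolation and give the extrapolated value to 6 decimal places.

Error is O(h^4); halving h shrinks it by 2^4 = 16.
Difference of the inputs: 5.0147493297 − 5.0327153217 = -0.0179659920
Correction (A(h/2) − A(h))/(16 − 1) = (-0.0179659920)/15 = -0.0011977328
R = 5.0147493297 − 0.0011977328 = 5.0135515969
Shift from A(h/2): −0.0011977328.

5.013552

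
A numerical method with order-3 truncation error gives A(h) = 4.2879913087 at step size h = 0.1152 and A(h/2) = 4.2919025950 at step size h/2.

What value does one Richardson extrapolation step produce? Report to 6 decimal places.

4.292461

The method has order 3: 2^3 = 8.
Top: 8(4.2919025950) − (4.2879913087) = 30.0472294513
(8·4.2919025950 − 4.2879913087)/(8 − 1) = 4.2924613502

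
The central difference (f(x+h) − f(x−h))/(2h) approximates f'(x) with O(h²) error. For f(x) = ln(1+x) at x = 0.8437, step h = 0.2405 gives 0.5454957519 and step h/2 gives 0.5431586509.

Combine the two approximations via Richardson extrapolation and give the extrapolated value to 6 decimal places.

0.542380

Order 2 gives 2^r = 4 and 2^r − 1 = 3.
Weighted: 2.1726346036 − 0.5454957519 = 1.6271388517
Denominator 4 − 1 = 3.
Extrapolated: 1.6271388517 / 3 = 0.5423796172
Correction |R − A(h/2)| = 7.790e-04; gap |A(h/2) − A(h)| = 2.337e-03.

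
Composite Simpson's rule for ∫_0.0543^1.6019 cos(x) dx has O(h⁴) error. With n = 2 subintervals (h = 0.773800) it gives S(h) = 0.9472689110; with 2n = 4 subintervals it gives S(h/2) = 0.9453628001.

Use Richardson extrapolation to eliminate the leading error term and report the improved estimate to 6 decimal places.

Leading term ∝ h^4; use weight 16 = 2^4.
2^4×A(h/2) = 15.1258048016; minus A(h) gives 14.1785358906.
R = 14.1785358906/15 = 0.9452357260

0.945236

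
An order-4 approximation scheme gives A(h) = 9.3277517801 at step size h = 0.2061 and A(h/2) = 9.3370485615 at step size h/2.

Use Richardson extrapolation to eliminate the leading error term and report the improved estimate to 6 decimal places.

r = 4: numerator weight 16, denominator 15.
16×9.3370485615 = 149.3927769840; 149.3927769840 − 9.3277517801 = 140.0650252039
Divide by 2^4 − 1 = 15.
Result: 9.3376683469
Shift from A(h/2): +0.0006197854.

9.337668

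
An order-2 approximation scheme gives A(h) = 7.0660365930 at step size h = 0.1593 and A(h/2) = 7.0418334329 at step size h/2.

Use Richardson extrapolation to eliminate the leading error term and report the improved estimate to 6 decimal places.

7.033766

Error is O(h^2); halving h shrinks it by 2^2 = 4.
4 × 7.0418334329 = 28.1673337316; 28.1673337316 − 7.0660365930 = 21.1012971386
R = 21.1012971386/3 = 7.0337657129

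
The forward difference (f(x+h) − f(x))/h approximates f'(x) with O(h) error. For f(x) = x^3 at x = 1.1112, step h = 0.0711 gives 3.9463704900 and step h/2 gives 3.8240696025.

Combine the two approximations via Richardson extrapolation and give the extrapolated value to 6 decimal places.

With r = 1 the leading error scales as h^1, so the weight is 2^1 = 2.
2*3.8240696025 = 7.6481392050; 7.6481392050 − 3.9463704900 = 3.7017687150
R = 3.7017687150/1 = 3.7017687150

3.701769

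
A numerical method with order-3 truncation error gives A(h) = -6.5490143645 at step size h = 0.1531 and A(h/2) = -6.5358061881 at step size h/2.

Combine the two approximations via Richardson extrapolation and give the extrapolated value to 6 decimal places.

r = 3: numerator weight 8, denominator 7.
8×(-6.5358061881) = -52.2864495048; (-52.2864495048) − (-6.5490143645) = -45.7374351403
Divide by 2^3 − 1 = 7.
Extrapolated: (-45.7374351403) / 7 = -6.5339193058
Shift from A(h/2): +0.0018868823.

-6.533919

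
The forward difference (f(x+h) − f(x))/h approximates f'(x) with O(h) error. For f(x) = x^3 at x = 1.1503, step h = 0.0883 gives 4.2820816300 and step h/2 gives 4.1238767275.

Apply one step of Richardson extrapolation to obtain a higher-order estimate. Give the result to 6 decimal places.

3.965672

Leading term ∝ h^1; use weight 2 = 2^1.
Top: 2(4.1238767275) − (4.2820816300) = 3.9656718250
Divide by 2^1 − 1 = 1.
Result: 3.9656718250
Correction |R − A(h/2)| = 1.582e-01; gap |A(h/2) − A(h)| = 1.582e-01.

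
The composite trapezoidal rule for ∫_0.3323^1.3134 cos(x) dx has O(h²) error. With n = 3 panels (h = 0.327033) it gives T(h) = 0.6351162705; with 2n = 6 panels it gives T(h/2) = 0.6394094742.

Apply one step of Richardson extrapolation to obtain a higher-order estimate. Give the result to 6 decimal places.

Method order is 2; weight 2^2 = 4.
Numerator 4×A(h/2) − A(h) = 4×0.6394094742 − 0.6351162705 = 1.9225216263
1.9225216263 ÷ 3 = 0.6408405421

0.640841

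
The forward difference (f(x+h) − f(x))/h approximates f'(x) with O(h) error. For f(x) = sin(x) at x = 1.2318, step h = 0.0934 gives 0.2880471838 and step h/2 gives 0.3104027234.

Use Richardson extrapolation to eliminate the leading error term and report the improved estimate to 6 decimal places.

With r = 1 the leading error scales as h^1, so the weight is 2^1 = 2.
Weighted: 0.6208054468 − 0.2880471838 = 0.3327582630
Denominator 2 − 1 = 1.
So the Richardson estimate is 0.3327582630.

0.332758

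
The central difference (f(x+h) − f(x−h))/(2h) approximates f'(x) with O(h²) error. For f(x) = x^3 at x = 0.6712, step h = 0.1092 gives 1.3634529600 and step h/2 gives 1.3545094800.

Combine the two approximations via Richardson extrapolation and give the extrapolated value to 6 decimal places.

1.351528

r = 2: numerator weight 4, denominator 3.
Weighted: 5.4180379200 − 1.3634529600 = 4.0545849600
Divide by 2^2 − 1 = 3.
R = 4.0545849600/3 = 1.3515283200
Gap between inputs: 8.943e-03; correction applied: −0.0029811600.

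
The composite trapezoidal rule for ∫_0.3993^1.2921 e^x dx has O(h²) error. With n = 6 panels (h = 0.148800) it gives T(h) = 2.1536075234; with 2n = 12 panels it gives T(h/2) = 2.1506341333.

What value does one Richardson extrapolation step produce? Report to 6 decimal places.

The method has order 2: 2^2 = 4.
4·2.1506341333 − 2.1536075234 = 6.4489290098
Extrapolated: 6.4489290098 / 3 = 2.1496430033
Correction |R − A(h/2)| = 9.911e-04; gap |A(h/2) − A(h)| = 2.973e-03.

2.149643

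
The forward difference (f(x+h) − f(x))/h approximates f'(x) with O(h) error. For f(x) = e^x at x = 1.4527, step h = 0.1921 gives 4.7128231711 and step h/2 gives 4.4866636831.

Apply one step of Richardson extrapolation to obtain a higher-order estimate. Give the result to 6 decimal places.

r = 1, so 2^r = 2.
Numerator 2*A(h/2) − A(h) = 2*4.4866636831 − 4.7128231711 = 4.2605041951
Denominator 2 − 1 = 1.
4.2605041951 ÷ 1 = 4.2605041951

4.260504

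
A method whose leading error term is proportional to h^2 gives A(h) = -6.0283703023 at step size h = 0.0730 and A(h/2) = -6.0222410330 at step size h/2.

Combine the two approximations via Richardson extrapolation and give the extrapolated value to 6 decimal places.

r = 2, so 2^r = 4.
Top: 4(-6.0222410330) − (-6.0283703023) = -18.0605938297
Divide by 2^2 − 1 = 3.
(-18.0605938297) ÷ 3 = -6.0201979432
Gap between inputs: 6.129e-03; correction applied: +0.0020430898.

-6.020198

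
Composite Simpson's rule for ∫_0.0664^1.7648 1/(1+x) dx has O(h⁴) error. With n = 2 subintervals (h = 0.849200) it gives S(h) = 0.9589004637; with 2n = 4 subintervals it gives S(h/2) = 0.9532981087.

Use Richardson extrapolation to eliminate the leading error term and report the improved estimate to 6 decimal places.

0.952925

Error is O(h^4); halving h shrinks it by 2^4 = 16.
Numerator 16*A(h/2) − A(h) = 16*0.9532981087 − 0.9589004637 = 14.2938692755
Extrapolated: 14.2938692755 / 15 = 0.9529246184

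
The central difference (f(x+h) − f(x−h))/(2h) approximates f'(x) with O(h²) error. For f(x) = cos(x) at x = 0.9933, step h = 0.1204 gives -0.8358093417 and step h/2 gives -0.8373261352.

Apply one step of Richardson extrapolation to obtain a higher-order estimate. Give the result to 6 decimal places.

-0.837832

Leading term ∝ h^2; use weight 4 = 2^2.
4 × (-0.8373261352) = -3.3493045408; subtract (-0.8358093417) → -2.5134951991
Divide by 2^2 − 1 = 3.
(-2.5134951991) ÷ 3 = -0.8378317330
Shift from A(h/2): −0.0005055978.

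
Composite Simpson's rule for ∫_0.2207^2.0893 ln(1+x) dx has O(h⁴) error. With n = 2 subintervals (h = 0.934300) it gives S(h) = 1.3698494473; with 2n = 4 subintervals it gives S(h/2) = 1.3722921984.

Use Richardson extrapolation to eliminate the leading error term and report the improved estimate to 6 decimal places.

1.372455

r = 4, so 2^r = 16.
Weighted: 21.9566751744 − 1.3698494473 = 20.5868257271
Divide by 2^4 − 1 = 15.
20.5868257271 ÷ 15 = 1.3724550485
Correction |R − A(h/2)| = 1.629e-04; gap |A(h/2) − A(h)| = 2.443e-03.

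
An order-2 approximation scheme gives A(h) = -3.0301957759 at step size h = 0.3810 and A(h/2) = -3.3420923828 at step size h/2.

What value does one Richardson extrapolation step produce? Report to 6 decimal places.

r = 2, so 2^r = 4.
Top: 4(-3.3420923828) − (-3.0301957759) = -10.3381737553
(4·(-3.3420923828) − (-3.0301957759))/(4 − 1) = -3.4460579184
Correction |R − A(h/2)| = 1.040e-01; gap |A(h/2) − A(h)| = 3.119e-01.

-3.446058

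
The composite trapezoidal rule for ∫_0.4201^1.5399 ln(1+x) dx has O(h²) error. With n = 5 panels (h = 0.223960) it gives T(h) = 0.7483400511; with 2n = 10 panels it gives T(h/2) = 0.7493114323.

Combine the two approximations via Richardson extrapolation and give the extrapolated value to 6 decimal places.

0.749635

Method order is 2; weight 2^2 = 4.
4·0.7493114323 = 2.9972457292; 2.9972457292 − 0.7483400511 = 2.2489056781
Denominator 4 − 1 = 3.
2.2489056781 ÷ 3 = 0.7496352260
Shift from A(h/2): +0.0003237937.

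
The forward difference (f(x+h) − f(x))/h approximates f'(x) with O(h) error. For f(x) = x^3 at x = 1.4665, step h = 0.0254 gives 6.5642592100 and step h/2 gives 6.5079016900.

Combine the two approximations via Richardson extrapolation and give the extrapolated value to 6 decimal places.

6.451544

Order 1 gives 2^r = 2 and 2^r − 1 = 1.
Weighted: 13.0158033800 − 6.5642592100 = 6.4515441700
Denominator 2 − 1 = 1.
Extrapolated: 6.4515441700 / 1 = 6.4515441700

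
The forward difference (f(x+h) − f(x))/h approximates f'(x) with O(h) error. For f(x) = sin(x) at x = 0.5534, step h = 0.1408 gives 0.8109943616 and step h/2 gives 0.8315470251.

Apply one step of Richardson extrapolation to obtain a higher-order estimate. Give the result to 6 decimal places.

r = 1, so 2^r = 2.
Weighted: 1.6630940502 − 0.8109943616 = 0.8520996886
Divide by 2^1 − 1 = 1.
Extrapolated: 0.8520996886 / 1 = 0.8520996886
Shift from A(h/2): +0.0205526635.

0.852100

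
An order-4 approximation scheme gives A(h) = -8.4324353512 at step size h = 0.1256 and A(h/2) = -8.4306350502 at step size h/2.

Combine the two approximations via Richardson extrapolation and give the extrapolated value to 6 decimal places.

With r = 4 the leading error scales as h^4, so the weight is 2^4 = 16.
Top: 16(-8.4306350502) − (-8.4324353512) = -126.4577254520
Denominator 16 − 1 = 15.
Extrapolated: (-126.4577254520) / 15 = -8.4305150301
Gap between inputs: 1.800e-03; correction applied: +0.0001200201.

-8.430515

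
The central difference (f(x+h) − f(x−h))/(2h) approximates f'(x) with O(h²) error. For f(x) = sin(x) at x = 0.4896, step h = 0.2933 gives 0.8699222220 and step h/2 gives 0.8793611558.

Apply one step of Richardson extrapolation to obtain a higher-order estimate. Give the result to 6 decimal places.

0.882507

r = 2, so 2^r = 4.
Numerator 4·A(h/2) − A(h) = 4·0.8793611558 − 0.8699222220 = 2.6475224012
Denominator 4 − 1 = 3.
Extrapolated: 2.6475224012 / 3 = 0.8825074671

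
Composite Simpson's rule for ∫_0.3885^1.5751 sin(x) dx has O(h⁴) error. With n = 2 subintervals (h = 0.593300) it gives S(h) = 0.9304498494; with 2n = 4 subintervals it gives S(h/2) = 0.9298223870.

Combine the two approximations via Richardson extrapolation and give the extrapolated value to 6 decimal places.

r = 4, so 2^r = 16.
16 × 0.9298223870 = 14.8771581920; 14.8771581920 − 0.9304498494 = 13.9467083426
Divide by 2^4 − 1 = 15.
So the Richardson estimate is 0.9297805562.

0.929781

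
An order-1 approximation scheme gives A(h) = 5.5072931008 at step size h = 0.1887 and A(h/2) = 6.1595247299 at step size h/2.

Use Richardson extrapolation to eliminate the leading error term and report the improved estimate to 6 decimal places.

6.811756

Leading term ∝ h^1; use weight 2 = 2^1.
A(h/2) − A(h) = 6.1595247299 − 5.5072931008 = 0.6522316291
Correction (A(h/2) − A(h))/(2 − 1) = 0.6522316291/1 = 0.6522316291
R = 6.1595247299 + 0.6522316291 = 6.8117563590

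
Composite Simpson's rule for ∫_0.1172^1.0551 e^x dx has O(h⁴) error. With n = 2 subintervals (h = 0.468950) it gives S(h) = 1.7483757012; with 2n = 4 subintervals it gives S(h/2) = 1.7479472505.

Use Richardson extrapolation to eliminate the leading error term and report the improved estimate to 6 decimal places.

1.747919

Leading term ∝ h^4; use weight 16 = 2^4.
Top: 16(1.7479472505) − (1.7483757012) = 26.2187803068
Denominator 16 − 1 = 15.
Result: 1.7479186871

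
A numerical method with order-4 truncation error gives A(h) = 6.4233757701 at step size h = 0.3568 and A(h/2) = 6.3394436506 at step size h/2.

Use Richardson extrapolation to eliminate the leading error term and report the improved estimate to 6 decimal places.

6.333848

Leading term ∝ h^4; use weight 16 = 2^4.
Weighted: 101.4310984096 − 6.4233757701 = 95.0077226395
(16 × 6.3394436506 − 6.4233757701)/(16 − 1) = 6.3338481760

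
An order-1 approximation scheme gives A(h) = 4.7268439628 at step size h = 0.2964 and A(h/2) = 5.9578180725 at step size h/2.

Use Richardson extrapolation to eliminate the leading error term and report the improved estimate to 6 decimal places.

7.188792

r = 1: numerator weight 2, denominator 1.
2*5.9578180725 − 4.7268439628 = 7.1887921822
Denominator 2 − 1 = 1.
Result: 7.1887921822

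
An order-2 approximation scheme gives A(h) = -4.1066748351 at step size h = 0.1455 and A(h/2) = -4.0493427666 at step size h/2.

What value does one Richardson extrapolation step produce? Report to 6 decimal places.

-4.030232

r = 2: numerator weight 4, denominator 3.
4×(-4.0493427666) = -16.1973710664; (-16.1973710664) − (-4.1066748351) = -12.0906962313
Divide by 2^2 − 1 = 3.
So the Richardson estimate is -4.0302320771.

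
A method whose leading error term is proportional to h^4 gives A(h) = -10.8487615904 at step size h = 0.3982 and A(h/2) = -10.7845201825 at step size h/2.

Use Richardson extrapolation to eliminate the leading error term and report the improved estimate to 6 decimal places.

-10.780237

r = 4: numerator weight 16, denominator 15.
Numerator 16×A(h/2) − A(h) = 16×(-10.7845201825) − (-10.8487615904) = -161.7035613296
Divide by 2^4 − 1 = 15.
R = (-161.7035613296)/15 = -10.7802374220
Shift from A(h/2): +0.0042827605.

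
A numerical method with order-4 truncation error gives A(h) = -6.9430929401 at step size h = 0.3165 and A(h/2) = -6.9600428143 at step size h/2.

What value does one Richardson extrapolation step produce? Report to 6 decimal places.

-6.961173

r = 4: numerator weight 16, denominator 15.
Top: 16(-6.9600428143) − (-6.9430929401) = -104.4175920887
R = (-104.4175920887)/15 = -6.9611728059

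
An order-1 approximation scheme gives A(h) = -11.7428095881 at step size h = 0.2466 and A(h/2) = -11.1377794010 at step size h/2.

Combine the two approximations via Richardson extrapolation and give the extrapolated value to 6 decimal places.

-10.532749

The method has order 1: 2^1 = 2.
2·(-11.1377794010) = -22.2755588020; (-22.2755588020) − (-11.7428095881) = -10.5327492139
R = (-10.5327492139)/1 = -10.5327492139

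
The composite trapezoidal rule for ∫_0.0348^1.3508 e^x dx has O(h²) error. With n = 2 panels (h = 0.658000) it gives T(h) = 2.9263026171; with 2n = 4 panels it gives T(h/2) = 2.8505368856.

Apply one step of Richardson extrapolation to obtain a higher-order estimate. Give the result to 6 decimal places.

2.825282

Method order is 2; weight 2^2 = 4.
Top: 4(2.8505368856) − (2.9263026171) = 8.4758449253
Divide by 2^2 − 1 = 3.
R = 8.4758449253/3 = 2.8252816418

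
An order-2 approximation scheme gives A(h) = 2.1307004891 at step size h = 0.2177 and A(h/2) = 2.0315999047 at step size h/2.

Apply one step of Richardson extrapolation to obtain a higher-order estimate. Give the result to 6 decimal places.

Order 2 gives 2^r = 4 and 2^r − 1 = 3.
4×2.0315999047 − 2.1307004891 = 5.9956991297
R = 5.9956991297/3 = 1.9985663766

1.998566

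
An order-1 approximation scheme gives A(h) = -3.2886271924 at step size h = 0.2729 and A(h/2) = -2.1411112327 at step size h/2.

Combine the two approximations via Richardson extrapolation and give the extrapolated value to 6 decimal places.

-0.993595

Error is O(h^1); halving h shrinks it by 2^1 = 2.
2^1*A(h/2) = -4.2822224654; minus A(h) gives -0.9935952730.
Extrapolated: (-0.9935952730) / 1 = -0.9935952730
Shift from A(h/2): +1.1475159597.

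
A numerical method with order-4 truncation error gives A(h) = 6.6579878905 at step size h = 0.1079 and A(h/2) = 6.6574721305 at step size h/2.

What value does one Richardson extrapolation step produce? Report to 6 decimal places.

Method order is 4; weight 2^4 = 16.
2^4 × A(h/2) = 106.5195540880; minus A(h) gives 99.8615661975.
Denominator 16 − 1 = 15.
(16 × 6.6574721305 − 6.6579878905)/(16 − 1) = 6.6574377465
Shift from A(h/2): −0.0000343840.

6.657438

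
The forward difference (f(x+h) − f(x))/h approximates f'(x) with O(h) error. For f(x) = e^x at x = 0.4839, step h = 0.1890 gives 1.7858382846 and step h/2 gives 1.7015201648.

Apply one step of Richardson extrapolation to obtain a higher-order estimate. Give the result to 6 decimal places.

1.617202

With r = 1 the leading error scales as h^1, so the weight is 2^1 = 2.
2·1.7015201648 − 1.7858382846 = 1.6172020450
R = 1.6172020450/1 = 1.6172020450
Shift from A(h/2): −0.0843181198.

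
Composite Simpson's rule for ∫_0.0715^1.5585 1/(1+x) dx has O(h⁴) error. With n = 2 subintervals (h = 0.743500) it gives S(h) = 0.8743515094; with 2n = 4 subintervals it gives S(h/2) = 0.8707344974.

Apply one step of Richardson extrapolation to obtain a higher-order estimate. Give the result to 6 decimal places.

Method order is 4; weight 2^4 = 16.
Numerator 16*A(h/2) − A(h) = 16*0.8707344974 − 0.8743515094 = 13.0574004490
Divide by 2^4 − 1 = 15.
Result: 0.8704933633

0.870493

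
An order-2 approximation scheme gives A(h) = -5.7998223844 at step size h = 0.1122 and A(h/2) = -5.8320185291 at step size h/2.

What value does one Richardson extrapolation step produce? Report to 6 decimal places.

r = 2, so 2^r = 4.
4*(-5.8320185291) = -23.3280741164; (-23.3280741164) − (-5.7998223844) = -17.5282517320
Denominator 4 − 1 = 3.
Result: -5.8427505773

-5.842751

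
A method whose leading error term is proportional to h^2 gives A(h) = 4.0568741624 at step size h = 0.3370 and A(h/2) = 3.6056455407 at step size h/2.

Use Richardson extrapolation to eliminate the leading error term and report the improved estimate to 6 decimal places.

r = 2: numerator weight 4, denominator 3.
Weighted: 14.4225821628 − 4.0568741624 = 10.3657080004
(4 × 3.6056455407 − 4.0568741624)/(4 − 1) = 3.4552360001
Gap between inputs: 4.512e-01; correction applied: −0.1504095406.

3.455236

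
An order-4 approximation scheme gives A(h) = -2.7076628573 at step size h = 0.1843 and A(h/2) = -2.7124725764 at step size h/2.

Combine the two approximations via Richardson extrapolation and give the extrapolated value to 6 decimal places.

-2.712793

With r = 4 the leading error scales as h^4, so the weight is 2^4 = 16.
16 × (-2.7124725764) − (-2.7076628573) = -40.6918983651
Extrapolated: (-40.6918983651) / 15 = -2.7127932243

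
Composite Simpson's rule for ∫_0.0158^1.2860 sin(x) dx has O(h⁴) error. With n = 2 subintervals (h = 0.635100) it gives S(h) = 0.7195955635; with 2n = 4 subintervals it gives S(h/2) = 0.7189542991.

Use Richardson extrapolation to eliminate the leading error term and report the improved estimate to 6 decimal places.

Leading term ∝ h^4; use weight 16 = 2^4.
Top: 16(0.7189542991) − (0.7195955635) = 10.7836732221
(16*0.7189542991 − 0.7195955635)/(16 − 1) = 0.7189115481

0.718912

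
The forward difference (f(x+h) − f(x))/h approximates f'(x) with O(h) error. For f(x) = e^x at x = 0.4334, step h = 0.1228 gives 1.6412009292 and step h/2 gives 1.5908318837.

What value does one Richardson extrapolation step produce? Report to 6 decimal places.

Leading term ∝ h^1; use weight 2 = 2^1.
2·1.5908318837 − 1.6412009292 = 1.5404628382
Extrapolated: 1.5404628382 / 1 = 1.5404628382
Shift from A(h/2): −0.0503690455.

1.540463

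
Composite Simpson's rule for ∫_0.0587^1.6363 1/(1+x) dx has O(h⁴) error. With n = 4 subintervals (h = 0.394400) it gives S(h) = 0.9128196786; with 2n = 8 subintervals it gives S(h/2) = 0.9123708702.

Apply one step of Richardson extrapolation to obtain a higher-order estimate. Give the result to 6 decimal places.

0.912341

r = 4: numerator weight 16, denominator 15.
Weighted: 14.5979339232 − 0.9128196786 = 13.6851142446
Extrapolated: 13.6851142446 / 15 = 0.9123409496
Shift from A(h/2): −0.0000299206.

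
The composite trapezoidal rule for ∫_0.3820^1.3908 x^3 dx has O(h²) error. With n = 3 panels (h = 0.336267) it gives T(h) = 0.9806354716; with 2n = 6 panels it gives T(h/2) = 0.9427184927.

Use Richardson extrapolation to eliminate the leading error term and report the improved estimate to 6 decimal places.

Method order is 2; weight 2^2 = 4.
2^2*A(h/2) = 3.7708739708; minus A(h) gives 2.7902384992.
R = 2.7902384992/3 = 0.9300794997
Gap between inputs: 3.792e-02; correction applied: −0.0126389930.

0.930079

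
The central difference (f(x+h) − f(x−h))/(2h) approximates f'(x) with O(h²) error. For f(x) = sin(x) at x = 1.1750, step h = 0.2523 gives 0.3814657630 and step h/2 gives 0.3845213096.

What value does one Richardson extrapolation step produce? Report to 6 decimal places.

With r = 2 the leading error scales as h^2, so the weight is 2^2 = 4.
Top: 4(0.3845213096) − (0.3814657630) = 1.1566194754
Denominator 4 − 1 = 3.
R = 1.1566194754/3 = 0.3855398251

0.385540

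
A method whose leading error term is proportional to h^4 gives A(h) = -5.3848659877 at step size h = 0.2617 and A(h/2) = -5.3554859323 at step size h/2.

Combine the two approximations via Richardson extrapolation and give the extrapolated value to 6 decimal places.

-5.353527

Order 4 gives 2^r = 16 and 2^r − 1 = 15.
Weighted: (-85.6877749168) − (-5.3848659877) = -80.3029089291
(-80.3029089291) ÷ 15 = -5.3535272619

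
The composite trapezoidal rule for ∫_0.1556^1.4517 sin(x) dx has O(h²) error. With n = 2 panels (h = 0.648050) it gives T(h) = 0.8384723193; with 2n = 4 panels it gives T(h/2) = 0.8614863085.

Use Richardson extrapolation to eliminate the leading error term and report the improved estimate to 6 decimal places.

0.869158

The method has order 2: 2^2 = 4.
4·0.8614863085 = 3.4459452340; 3.4459452340 − 0.8384723193 = 2.6074729147
Denominator 4 − 1 = 3.
R = 2.6074729147/3 = 0.8691576382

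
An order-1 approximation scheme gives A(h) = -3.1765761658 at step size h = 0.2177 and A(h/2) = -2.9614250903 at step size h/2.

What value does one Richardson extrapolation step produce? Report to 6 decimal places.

-2.746274

Method order is 1; weight 2^1 = 2.
2 × (-2.9614250903) = -5.9228501806; subtract (-3.1765761658) → -2.7462740148
Divide by 2^1 − 1 = 1.
(-2.7462740148) ÷ 1 = -2.7462740148
Shift from A(h/2): +0.2151510755.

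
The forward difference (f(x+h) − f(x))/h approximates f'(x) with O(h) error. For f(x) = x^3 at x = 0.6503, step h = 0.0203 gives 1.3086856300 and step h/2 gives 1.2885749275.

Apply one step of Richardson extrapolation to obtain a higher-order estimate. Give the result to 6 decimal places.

1.268464

The method has order 1: 2^1 = 2.
2 × 1.2885749275 = 2.5771498550; 2.5771498550 − 1.3086856300 = 1.2684642250
Denominator 2 − 1 = 1.
So the Richardson estimate is 1.2684642250.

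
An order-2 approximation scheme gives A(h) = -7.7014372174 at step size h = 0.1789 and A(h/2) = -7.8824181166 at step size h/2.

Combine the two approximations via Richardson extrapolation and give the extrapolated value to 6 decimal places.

Order 2 gives 2^r = 4 and 2^r − 1 = 3.
4×(-7.8824181166) = -31.5296724664; subtract (-7.7014372174) → -23.8282352490
Divide by 2^2 − 1 = 3.
So the Richardson estimate is -7.9427450830.

-7.942745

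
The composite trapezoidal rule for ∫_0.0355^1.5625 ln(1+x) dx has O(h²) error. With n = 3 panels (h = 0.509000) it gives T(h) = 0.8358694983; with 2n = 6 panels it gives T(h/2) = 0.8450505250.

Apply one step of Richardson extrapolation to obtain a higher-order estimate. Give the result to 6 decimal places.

0.848111

The method has order 2: 2^2 = 4.
Numerator 4·A(h/2) − A(h) = 4·0.8450505250 − 0.8358694983 = 2.5443326017
(4·0.8450505250 − 0.8358694983)/(4 − 1) = 0.8481108672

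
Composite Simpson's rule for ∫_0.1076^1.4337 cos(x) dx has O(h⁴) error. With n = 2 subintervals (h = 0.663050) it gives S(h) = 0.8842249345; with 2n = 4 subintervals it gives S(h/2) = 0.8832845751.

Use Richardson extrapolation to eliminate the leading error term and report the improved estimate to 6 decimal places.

0.883222

Method order is 4; weight 2^4 = 16.
A(h/2) − A(h) = 0.8832845751 − 0.8842249345 = -0.0009403594
Correction (A(h/2) − A(h))/(16 − 1) = (-0.0009403594)/15 = -0.0000626906
R = A(h/2) + (A(h/2) − A(h))/15 = 0.8832845751 − 0.0000626906 = 0.8832218845
Shift from A(h/2): −0.0000626906.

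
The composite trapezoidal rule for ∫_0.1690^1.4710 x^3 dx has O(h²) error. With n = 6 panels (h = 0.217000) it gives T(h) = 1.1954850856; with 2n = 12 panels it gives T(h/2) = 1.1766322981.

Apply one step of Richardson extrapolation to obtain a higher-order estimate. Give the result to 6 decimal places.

1.170348

Method order is 2; weight 2^2 = 4.
4 × 1.1766322981 = 4.7065291924; subtract 1.1954850856 → 3.5110441068
Denominator 4 − 1 = 3.
3.5110441068 ÷ 3 = 1.1703480356
Gap between inputs: 1.885e-02; correction applied: −0.0062842625.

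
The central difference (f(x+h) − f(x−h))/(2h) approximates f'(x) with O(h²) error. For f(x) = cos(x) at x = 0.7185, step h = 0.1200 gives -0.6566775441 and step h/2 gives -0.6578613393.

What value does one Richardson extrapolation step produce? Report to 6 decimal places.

-0.658256

With r = 2 the leading error scales as h^2, so the weight is 2^2 = 4.
4·(-0.6578613393) = -2.6314453572; subtract (-0.6566775441) → -1.9747678131
Denominator 4 − 1 = 3.
So the Richardson estimate is -0.6582559377.
Gap between inputs: 1.184e-03; correction applied: −0.0003945984.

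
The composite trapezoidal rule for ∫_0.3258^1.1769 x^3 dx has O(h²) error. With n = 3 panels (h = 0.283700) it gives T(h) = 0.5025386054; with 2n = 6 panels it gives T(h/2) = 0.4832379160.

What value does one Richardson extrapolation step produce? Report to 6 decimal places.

Method order is 2; weight 2^2 = 4.
4×0.4832379160 = 1.9329516640; 1.9329516640 − 0.5025386054 = 1.4304130586
Divide by 2^2 − 1 = 3.
(4×0.4832379160 − 0.5025386054)/(4 − 1) = 0.4768043529
Shift from A(h/2): −0.0064335631.

0.476804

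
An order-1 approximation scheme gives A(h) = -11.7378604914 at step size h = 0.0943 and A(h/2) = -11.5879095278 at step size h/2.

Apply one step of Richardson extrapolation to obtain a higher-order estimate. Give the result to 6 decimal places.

-11.437959

With r = 1 the leading error scales as h^1, so the weight is 2^1 = 2.
2×(-11.5879095278) = -23.1758190556; subtract (-11.7378604914) → -11.4379585642
Divide by 2^1 − 1 = 1.
(2×(-11.5879095278) − (-11.7378604914))/(2 − 1) = -11.4379585642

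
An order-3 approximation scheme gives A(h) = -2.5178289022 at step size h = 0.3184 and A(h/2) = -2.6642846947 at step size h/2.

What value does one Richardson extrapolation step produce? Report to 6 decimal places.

Order 3 gives 2^r = 8 and 2^r − 1 = 7.
Numerator 8*A(h/2) − A(h) = 8*(-2.6642846947) − (-2.5178289022) = -18.7964486554
Divide by 2^3 − 1 = 7.
So the Richardson estimate is -2.6852069508.

-2.685207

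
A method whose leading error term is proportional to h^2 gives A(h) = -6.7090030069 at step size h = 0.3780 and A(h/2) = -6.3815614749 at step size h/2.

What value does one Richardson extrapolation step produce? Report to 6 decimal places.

Leading term ∝ h^2; use weight 4 = 2^2.
4×(-6.3815614749) − (-6.7090030069) = -18.8172428927
(4×(-6.3815614749) − (-6.7090030069))/(4 − 1) = -6.2724142976

-6.272414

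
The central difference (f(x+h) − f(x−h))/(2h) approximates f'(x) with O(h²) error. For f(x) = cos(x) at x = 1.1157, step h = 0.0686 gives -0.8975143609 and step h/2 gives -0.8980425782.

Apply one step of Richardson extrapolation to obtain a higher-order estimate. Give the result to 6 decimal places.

-0.898219

r = 2, so 2^r = 4.
4 × (-0.8980425782) − (-0.8975143609) = -2.6946559519
R = (-2.6946559519)/3 = -0.8982186506
Gap between inputs: 5.282e-04; correction applied: −0.0001760724.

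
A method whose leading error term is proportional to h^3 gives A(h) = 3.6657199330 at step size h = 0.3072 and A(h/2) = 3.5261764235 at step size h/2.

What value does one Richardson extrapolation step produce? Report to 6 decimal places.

Method order is 3; weight 2^3 = 8.
Top: 8(3.5261764235) − (3.6657199330) = 24.5436914550
(8·3.5261764235 − 3.6657199330)/(8 − 1) = 3.5062416364

3.506242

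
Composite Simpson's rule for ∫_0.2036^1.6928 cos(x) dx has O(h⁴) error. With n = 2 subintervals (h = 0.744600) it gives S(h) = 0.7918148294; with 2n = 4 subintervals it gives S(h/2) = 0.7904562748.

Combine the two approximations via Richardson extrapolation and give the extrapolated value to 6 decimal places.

r = 4: numerator weight 16, denominator 15.
2^4·A(h/2) = 12.6473003968; minus A(h) gives 11.8554855674.
Divide by 2^4 − 1 = 15.
11.8554855674 ÷ 15 = 0.7903657045
Gap between inputs: 1.359e-03; correction applied: −0.0000905703.

0.790366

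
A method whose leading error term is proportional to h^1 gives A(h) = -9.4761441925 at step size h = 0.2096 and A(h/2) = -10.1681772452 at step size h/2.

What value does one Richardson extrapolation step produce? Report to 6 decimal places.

-10.860210

Leading term ∝ h^1; use weight 2 = 2^1.
2^1·A(h/2) = -20.3363544904; minus A(h) gives -10.8602102979.
(2·(-10.1681772452) − (-9.4761441925))/(2 − 1) = -10.8602102979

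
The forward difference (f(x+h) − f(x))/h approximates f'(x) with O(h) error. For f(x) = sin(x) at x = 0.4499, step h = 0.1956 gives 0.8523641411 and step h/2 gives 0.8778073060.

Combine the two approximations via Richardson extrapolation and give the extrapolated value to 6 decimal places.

r = 1, so 2^r = 2.
Top: 2(0.8778073060) − (0.8523641411) = 0.9032504709
Denominator 2 − 1 = 1.
Extrapolated: 0.9032504709 / 1 = 0.9032504709

0.903250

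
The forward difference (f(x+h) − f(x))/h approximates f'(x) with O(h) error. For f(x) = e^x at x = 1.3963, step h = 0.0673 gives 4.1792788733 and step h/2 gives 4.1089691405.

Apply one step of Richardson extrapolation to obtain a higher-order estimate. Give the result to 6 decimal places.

4.038659

Error is O(h^1); halving h shrinks it by 2^1 = 2.
Top: 2(4.1089691405) − (4.1792788733) = 4.0386594077
Divide by 2^1 − 1 = 1.
Extrapolated: 4.0386594077 / 1 = 4.0386594077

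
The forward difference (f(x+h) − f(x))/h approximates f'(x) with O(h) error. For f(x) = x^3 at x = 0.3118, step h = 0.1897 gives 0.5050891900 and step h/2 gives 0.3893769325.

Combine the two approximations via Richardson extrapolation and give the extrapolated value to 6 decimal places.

The method has order 1: 2^1 = 2.
Top: 2(0.3893769325) − (0.5050891900) = 0.2736646750
Divide by 2^1 − 1 = 1.
0.2736646750 ÷ 1 = 0.2736646750

0.273665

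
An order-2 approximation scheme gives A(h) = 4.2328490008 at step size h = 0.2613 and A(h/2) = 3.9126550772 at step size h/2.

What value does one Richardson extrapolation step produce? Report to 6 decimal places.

Method order is 2; weight 2^2 = 4.
4·3.9126550772 = 15.6506203088; subtract 4.2328490008 → 11.4177713080
R = 11.4177713080/3 = 3.8059237693
Correction |R − A(h/2)| = 1.067e-01; gap |A(h/2) − A(h)| = 3.202e-01.

3.805924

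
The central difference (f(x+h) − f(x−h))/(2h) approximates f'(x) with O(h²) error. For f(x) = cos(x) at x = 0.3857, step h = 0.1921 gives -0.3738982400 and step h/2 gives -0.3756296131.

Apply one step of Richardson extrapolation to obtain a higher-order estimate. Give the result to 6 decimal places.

-0.376207

r = 2: numerator weight 4, denominator 3.
Weighted: (-1.5025184524) − (-0.3738982400) = -1.1286202124
Divide by 2^2 − 1 = 3.
R = (-1.1286202124)/3 = -0.3762067375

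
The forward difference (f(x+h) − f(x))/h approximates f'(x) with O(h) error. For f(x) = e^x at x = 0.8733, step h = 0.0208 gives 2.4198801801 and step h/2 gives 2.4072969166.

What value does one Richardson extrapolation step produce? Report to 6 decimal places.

r = 1, so 2^r = 2.
Weighted: 4.8145938332 − 2.4198801801 = 2.3947136531
2.3947136531 ÷ 1 = 2.3947136531

2.394714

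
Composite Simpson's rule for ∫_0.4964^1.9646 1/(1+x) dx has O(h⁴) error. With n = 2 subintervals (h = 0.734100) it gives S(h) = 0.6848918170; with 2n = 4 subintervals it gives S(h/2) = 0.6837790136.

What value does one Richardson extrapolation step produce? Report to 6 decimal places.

Order 4 gives 2^r = 16 and 2^r − 1 = 15.
16*0.6837790136 − 0.6848918170 = 10.2555724006
Denominator 16 − 1 = 15.
Extrapolated: 10.2555724006 / 15 = 0.6837048267
Correction |R − A(h/2)| = 7.419e-05; gap |A(h/2) − A(h)| = 1.113e-03.

0.683705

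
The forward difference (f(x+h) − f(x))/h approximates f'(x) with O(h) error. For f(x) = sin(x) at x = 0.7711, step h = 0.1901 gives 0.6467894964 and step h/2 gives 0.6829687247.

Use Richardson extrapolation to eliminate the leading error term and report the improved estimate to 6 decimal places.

With r = 1 the leading error scales as h^1, so the weight is 2^1 = 2.
Weighted: 1.3659374494 − 0.6467894964 = 0.7191479530
Extrapolated: 0.7191479530 / 1 = 0.7191479530

0.719148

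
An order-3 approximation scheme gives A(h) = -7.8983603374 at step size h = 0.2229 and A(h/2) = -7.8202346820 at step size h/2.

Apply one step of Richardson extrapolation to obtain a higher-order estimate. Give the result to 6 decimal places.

Method order is 3; weight 2^3 = 8.
Difference of the inputs: -7.8202346820 − (-7.8983603374) = 0.0781256554
Correction (A(h/2) − A(h))/(8 − 1) = 0.0781256554/7 = 0.0111608079
R = -7.8202346820 + 0.0111608079 = -7.8090738741

-7.809074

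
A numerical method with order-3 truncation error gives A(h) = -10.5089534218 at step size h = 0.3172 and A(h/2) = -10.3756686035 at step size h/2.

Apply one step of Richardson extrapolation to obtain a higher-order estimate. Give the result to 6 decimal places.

-10.356628

With r = 3 the leading error scales as h^3, so the weight is 2^3 = 8.
Weighted: (-83.0053488280) − (-10.5089534218) = -72.4963954062
Denominator 8 − 1 = 7.
Extrapolated: (-72.4963954062) / 7 = -10.3566279152
Correction |R − A(h/2)| = 1.904e-02; gap |A(h/2) − A(h)| = 1.333e-01.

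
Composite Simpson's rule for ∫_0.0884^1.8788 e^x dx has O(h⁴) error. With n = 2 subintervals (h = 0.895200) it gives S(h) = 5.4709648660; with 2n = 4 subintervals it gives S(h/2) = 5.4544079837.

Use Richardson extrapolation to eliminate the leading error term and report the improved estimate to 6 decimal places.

5.453304

With r = 4 the leading error scales as h^4, so the weight is 2^4 = 16.
16*5.4544079837 − 5.4709648660 = 81.7995628732
Extrapolated: 81.7995628732 / 15 = 5.4533041915
Shift from A(h/2): −0.0011037922.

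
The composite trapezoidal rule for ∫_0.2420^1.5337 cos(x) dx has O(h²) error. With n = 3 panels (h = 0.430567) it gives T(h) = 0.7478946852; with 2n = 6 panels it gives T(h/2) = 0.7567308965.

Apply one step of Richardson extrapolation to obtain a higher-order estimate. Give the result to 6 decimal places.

r = 2: numerator weight 4, denominator 3.
Numerator 4*A(h/2) − A(h) = 4*0.7567308965 − 0.7478946852 = 2.2790289008
R = 2.2790289008/3 = 0.7596763003
Shift from A(h/2): +0.0029454038.

0.759676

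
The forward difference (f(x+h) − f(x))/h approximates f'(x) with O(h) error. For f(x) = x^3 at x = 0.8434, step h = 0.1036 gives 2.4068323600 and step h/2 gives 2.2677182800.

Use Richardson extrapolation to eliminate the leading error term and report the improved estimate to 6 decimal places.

2.128604

Error is O(h^1); halving h shrinks it by 2^1 = 2.
Numerator 2×A(h/2) − A(h) = 2×2.2677182800 − 2.4068323600 = 2.1286042000
Denominator 2 − 1 = 1.
(2×2.2677182800 − 2.4068323600)/(2 − 1) = 2.1286042000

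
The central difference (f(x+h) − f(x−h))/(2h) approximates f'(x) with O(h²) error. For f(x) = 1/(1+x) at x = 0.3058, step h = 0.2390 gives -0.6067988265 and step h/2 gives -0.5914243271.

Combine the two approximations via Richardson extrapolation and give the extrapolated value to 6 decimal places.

-0.586299

r = 2: numerator weight 4, denominator 3.
2^2*A(h/2) = -2.3656973084; minus A(h) gives -1.7588984819.
Denominator 4 − 1 = 3.
R = (-1.7588984819)/3 = -0.5862994940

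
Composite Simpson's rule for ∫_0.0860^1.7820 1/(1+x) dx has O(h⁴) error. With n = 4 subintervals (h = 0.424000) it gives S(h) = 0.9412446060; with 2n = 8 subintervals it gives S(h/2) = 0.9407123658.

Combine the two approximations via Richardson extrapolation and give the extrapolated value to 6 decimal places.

The method has order 4: 2^4 = 16.
Top: 16(0.9407123658) − (0.9412446060) = 14.1101532468
(16 × 0.9407123658 − 0.9412446060)/(16 − 1) = 0.9406768831
Correction |R − A(h/2)| = 3.548e-05; gap |A(h/2) − A(h)| = 5.322e-04.

0.940677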